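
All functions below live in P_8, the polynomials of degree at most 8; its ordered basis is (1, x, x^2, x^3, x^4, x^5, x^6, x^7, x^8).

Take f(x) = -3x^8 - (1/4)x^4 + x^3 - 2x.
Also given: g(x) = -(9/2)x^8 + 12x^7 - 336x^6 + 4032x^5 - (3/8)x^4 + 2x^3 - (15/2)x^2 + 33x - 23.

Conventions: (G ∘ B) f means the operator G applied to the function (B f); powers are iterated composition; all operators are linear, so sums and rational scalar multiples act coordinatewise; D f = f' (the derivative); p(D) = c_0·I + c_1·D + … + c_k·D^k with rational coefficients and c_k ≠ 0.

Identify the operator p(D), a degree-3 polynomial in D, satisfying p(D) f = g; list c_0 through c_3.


p(D) = (3/2)·I − (1/2)·D + 2·D^2 − 4·D^3, i.e. c_0 = 3/2, c_1 = -1/2, c_2 = 2, c_3 = -4

D^0 f = -3x^8 - (1/4)x^4 + x^3 - 2x
D^1 f = -24x^7 - x^3 + 3x^2 - 2
D^2 f = -168x^6 - 3x^2 + 6x
D^3 f = -1008x^5 - 6x + 6
matching coefficients of g against c_0 f + c_1 Df + … from the top degree down determines the c_i
solution: c_0 = 3/2, c_1 = -1/2, c_2 = 2, c_3 = -4


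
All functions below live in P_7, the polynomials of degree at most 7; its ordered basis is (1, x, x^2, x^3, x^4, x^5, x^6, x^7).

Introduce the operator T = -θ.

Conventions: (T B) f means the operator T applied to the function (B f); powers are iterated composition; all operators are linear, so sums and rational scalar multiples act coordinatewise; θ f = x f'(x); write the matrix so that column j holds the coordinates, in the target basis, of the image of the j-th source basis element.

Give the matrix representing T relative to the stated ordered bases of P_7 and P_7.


the matrix is [[0, 0, 0, 0, 0, 0, 0, 0]; [0, -1, 0, 0, 0, 0, 0, 0]; [0, 0, -2, 0, 0, 0, 0, 0]; [0, 0, 0, -3, 0, 0, 0, 0]; [0, 0, 0, 0, -4, 0, 0, 0]; [0, 0, 0, 0, 0, -5, 0, 0]; [0, 0, 0, 0, 0, 0, -6, 0]; [0, 0, 0, 0, 0, 0, 0, -7]] (rows listed top to bottom)

image of 1: 0
image of x: -x
image of x^2: -2x^2
image of x^3: -3x^3
image of x^4: -4x^4
image of x^5: -5x^5
image of x^6: -6x^6
image of x^7: -7x^7
each image's coordinates form column j of the matrix


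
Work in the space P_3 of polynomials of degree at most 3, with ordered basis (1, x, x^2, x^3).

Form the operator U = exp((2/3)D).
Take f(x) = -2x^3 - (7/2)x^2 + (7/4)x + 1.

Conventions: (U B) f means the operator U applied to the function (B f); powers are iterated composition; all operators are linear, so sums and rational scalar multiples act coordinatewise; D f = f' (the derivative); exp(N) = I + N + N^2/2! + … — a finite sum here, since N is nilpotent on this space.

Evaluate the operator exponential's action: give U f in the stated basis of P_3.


order-1 term: -4x^2 - (14/3)x + 7/6
order-2 term: -(8/3)x - 14/9
order-3 term: -16/27
the series for exp((2/3)D) f terminates at order 3
exp((2/3)D) f = -2x^3 - (15/2)x^2 - (67/12)x + 1/54

the result is g(x) = -2x^3 - (15/2)x^2 - (67/12)x + 1/54


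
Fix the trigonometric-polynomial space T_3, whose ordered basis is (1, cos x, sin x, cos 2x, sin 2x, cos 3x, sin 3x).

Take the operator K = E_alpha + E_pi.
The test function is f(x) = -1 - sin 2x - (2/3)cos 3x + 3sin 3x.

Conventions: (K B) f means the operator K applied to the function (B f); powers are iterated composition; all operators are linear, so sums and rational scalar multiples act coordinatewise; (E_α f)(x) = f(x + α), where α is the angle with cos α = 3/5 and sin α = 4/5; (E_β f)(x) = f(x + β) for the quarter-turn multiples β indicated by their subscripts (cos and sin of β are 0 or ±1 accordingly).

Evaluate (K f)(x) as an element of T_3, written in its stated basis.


the result is g(x) = -2 - (24/25)cos 2x - (18/25)sin 2x + (176/75)cos 3x - (418/75)sin 3x

E_alpha f = -1 - (24/25)cos 2x + (7/25)sin 2x + (42/25)cos 3x - (193/75)sin 3x
E_pi f = -1 - sin 2x + (2/3)cos 3x - 3sin 3x
(E_alpha + E_pi) f = -2 - (24/25)cos 2x - (18/25)sin 2x + (176/75)cos 3x - (418/75)sin 3x


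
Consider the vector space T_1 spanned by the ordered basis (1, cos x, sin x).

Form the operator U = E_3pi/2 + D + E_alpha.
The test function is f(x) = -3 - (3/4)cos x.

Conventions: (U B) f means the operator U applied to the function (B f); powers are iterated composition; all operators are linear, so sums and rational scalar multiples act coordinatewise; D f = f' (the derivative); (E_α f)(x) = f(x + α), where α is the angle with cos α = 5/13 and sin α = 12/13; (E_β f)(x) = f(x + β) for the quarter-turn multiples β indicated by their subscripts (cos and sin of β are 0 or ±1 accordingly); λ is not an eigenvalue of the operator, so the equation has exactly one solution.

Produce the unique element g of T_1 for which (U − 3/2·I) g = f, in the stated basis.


g(x) = -6 + (87/218)cos x - (36/109)sin x

write g with unknown coordinates in the stated basis and equate coefficients in (U − 3/2·I) g = f
solving from the highest basis element down gives g = -6 + (87/218)cos x - (36/109)sin x
check: U g = -12 - (33/218)cos x - (54/109)sin x
so U g − 3/2·g = -3 - (3/4)cos x = f ✓


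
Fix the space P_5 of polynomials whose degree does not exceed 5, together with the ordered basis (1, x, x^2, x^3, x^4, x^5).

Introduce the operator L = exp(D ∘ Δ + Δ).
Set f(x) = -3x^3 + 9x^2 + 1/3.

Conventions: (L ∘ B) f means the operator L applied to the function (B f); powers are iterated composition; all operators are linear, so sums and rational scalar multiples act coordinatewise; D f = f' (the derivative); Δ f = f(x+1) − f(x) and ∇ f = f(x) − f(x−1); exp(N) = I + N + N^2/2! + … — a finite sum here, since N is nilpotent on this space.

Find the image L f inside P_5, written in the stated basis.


the result is g(x) = -3x^3 - 18x - 17/3

order-1 term: -9x^2 - 9x + 15
order-2 term: -9x - 18
order-3 term: -3
the series for exp(D ∘ Δ + Δ) f terminates at order 3
exp(D ∘ Δ + Δ) f = -3x^3 - 18x - 17/3


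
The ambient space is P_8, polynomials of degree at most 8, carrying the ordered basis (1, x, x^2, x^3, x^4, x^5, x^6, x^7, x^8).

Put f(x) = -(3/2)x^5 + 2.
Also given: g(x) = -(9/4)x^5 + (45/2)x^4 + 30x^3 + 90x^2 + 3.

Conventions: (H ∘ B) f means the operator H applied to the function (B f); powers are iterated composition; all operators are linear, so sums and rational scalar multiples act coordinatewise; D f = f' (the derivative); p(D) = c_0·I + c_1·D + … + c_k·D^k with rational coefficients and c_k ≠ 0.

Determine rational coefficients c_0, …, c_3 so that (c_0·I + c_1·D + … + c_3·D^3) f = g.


D^0 f = -(3/2)x^5 + 2
D^1 f = -(15/2)x^4
D^2 f = -30x^3
D^3 f = -90x^2
matching coefficients of g against c_0 f + c_1 Df + … from the top degree down determines the c_i
solution: c_0 = 3/2, c_1 = -3, c_2 = -1, c_3 = -1

p(D) = (3/2)·I − 3·D − D^2 − D^3, i.e. c_0 = 3/2, c_1 = -3, c_2 = -1, c_3 = -1


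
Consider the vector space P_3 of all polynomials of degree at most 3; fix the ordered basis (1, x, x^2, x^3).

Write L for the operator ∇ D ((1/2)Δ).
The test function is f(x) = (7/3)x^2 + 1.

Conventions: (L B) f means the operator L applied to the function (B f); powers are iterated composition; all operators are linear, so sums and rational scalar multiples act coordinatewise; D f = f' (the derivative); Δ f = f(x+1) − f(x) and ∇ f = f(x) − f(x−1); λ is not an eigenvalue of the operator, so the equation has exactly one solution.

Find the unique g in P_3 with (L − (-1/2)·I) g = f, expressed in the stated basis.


g(x) = (14/3)x^2 + 2

write g with unknown coordinates in the stated basis and equate coefficients in (L − (-1/2)·I) g = f
solving from the highest basis element down gives g = (14/3)x^2 + 2
check: L g = 0
so L g − (-1/2)·g = (7/3)x^2 + 1 = f ✓


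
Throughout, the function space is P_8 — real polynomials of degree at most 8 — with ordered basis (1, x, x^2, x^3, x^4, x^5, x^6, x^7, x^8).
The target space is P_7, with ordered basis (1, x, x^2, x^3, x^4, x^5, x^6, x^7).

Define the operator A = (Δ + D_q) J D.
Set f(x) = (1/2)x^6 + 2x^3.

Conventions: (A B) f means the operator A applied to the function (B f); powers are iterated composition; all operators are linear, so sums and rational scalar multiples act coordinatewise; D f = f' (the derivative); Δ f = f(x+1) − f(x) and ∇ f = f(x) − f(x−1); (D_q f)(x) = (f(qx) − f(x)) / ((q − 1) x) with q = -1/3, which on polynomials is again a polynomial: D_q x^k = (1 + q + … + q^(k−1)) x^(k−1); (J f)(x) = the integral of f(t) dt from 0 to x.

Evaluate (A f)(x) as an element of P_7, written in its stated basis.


g(x) = (820/243)x^5 + (15/2)x^4 + 10x^3 + (271/18)x^2 + 9x + 5/2

D f = 3x^5 + 6x^2
J D f = (1/2)x^6 + 2x^3
Δ (J D) f = 3x^5 + (15/2)x^4 + 10x^3 + (27/2)x^2 + 9x + 5/2
D_q (J D) f = (91/243)x^5 + (14/9)x^2
(Δ + D_q) (J D) f = (820/243)x^5 + (15/2)x^4 + 10x^3 + (271/18)x^2 + 9x + 5/2


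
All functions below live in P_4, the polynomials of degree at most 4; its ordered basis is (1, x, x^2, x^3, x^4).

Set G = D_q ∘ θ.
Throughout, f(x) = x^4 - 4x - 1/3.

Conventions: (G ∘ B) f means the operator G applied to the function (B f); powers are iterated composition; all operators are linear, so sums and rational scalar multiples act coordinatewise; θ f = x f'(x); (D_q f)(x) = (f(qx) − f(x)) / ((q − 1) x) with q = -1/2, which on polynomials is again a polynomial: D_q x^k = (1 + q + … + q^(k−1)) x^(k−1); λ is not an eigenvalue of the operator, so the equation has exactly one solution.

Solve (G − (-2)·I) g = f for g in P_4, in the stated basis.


g(x) = (1/2)x^4 - (5/8)x^3 + (45/64)x^2 - (301/128)x + 775/768

write g with unknown coordinates in the stated basis and equate coefficients in (G − (-2)·I) g = f
solving from the highest basis element down gives g = (1/2)x^4 - (5/8)x^3 + (45/64)x^2 - (301/128)x + 775/768
check: G g = (5/4)x^3 - (45/32)x^2 + (45/64)x - 301/128
so G g − (-2)·g = x^4 - 4x - 1/3 = f ✓


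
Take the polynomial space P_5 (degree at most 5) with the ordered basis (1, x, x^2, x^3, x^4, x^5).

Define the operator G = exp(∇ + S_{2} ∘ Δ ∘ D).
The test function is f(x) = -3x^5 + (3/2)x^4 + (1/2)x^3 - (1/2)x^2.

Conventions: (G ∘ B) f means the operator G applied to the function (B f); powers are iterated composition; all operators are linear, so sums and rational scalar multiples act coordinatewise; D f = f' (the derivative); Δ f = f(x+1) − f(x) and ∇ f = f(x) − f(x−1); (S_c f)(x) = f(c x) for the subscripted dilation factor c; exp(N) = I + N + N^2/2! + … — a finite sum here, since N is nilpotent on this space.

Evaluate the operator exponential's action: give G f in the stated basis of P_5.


the result is g(x) = -3x^5 - (27/2)x^4 - (947/2)x^3 - 1337x^2 - 3352x - 2523

order-1 term: -15x^4 - 444x^3 - (651/2)x^2 - (119/2)x - 12
order-2 term: -30x^3 - 981x^2 - (5067/2)x - 1103
order-3 term: -30x^2 - 744x - 2423/2
order-4 term: -15x - 387/2
order-5 term: -3
the series for exp(∇ + S_{2} ∘ Δ ∘ D) f terminates at order 5
exp(∇ + S_{2} ∘ Δ ∘ D) f = -3x^5 - (27/2)x^4 - (947/2)x^3 - 1337x^2 - 3352x - 2523


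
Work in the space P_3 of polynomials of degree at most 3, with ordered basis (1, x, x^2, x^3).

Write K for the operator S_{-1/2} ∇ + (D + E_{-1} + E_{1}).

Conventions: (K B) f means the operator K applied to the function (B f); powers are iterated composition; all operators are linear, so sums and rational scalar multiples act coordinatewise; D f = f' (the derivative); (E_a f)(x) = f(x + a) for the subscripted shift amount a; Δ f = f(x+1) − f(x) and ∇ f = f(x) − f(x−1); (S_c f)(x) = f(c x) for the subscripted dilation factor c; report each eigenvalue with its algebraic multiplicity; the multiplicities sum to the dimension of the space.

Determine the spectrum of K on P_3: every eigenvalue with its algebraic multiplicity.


λ = 2 (multiplicity 4)

image of 1: 2
image of x: 2x + 2
image of x^2: 2x^2 + x + 1
image of x^3: 2x^3 + (15/4)x^2 + (15/2)x + 1
the matrix is upper triangular; its diagonal is (2, 2, 2, 2)
for a triangular matrix the eigenvalues are the diagonal entries, with algebraic multiplicity their repetition count


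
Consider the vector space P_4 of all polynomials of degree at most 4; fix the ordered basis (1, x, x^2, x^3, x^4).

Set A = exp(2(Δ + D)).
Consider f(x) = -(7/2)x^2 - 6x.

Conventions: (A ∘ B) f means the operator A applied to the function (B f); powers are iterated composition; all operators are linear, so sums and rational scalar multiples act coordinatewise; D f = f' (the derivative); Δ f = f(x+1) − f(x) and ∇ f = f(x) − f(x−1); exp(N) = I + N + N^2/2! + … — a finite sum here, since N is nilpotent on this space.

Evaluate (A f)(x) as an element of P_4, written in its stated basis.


order-1 term: -28x - 31
order-2 term: -56
the series for exp(2(Δ + D)) f terminates at order 2
exp(2(Δ + D)) f = -(7/2)x^2 - 34x - 87

the result is g(x) = -(7/2)x^2 - 34x - 87


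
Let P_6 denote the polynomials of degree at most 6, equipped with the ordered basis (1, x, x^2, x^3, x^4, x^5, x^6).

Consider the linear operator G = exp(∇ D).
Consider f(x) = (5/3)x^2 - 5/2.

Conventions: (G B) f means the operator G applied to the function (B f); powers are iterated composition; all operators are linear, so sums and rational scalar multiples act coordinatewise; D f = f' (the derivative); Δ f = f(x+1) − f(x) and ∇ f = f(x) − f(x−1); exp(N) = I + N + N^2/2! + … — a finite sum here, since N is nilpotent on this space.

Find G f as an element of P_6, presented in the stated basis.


order-1 term: 10/3
the series for exp(∇ D) f terminates at order 1
exp(∇ D) f = (5/3)x^2 + 5/6

the image equals g(x) = (5/3)x^2 + 5/6


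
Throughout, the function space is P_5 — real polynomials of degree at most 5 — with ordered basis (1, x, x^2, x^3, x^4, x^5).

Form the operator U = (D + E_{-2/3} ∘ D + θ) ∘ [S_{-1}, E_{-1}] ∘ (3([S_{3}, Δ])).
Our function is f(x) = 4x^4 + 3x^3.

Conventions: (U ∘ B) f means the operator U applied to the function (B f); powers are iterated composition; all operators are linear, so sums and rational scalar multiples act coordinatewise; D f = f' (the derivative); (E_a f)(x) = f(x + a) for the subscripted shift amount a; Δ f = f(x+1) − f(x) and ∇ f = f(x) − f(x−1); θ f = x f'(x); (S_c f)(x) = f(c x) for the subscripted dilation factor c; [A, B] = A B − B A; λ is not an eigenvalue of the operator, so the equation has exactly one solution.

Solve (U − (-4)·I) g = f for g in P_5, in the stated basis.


the result is g(x) = x^4 + (3/4)x^3 - 1944x^2 - (4941/2)x + 4131

write g with unknown coordinates in the stated basis and equate coefficients in (U − (-4)·I) g = f
solving from the highest basis element down gives g = x^4 + (3/4)x^3 - 1944x^2 - (4941/2)x + 4131
check: U g = 7776x^2 + 9882x - 16524
so U g − (-4)·g = 4x^4 + 3x^3 = f ✓


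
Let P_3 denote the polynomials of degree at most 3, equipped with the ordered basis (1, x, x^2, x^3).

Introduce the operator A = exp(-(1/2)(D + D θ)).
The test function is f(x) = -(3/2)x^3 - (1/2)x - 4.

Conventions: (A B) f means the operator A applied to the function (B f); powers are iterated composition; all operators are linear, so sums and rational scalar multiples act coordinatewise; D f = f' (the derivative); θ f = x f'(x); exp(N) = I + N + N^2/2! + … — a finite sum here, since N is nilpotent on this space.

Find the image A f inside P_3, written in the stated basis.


the result is g(x) = -(3/2)x^3 + 9x^2 - 14x + 1

order-1 term: 9x^2 + 1/2
order-2 term: -(27/2)x
order-3 term: 9/2
the series for exp(-(1/2)(D + D θ)) f terminates at order 3
exp(-(1/2)(D + D θ)) f = -(3/2)x^3 + 9x^2 - 14x + 1


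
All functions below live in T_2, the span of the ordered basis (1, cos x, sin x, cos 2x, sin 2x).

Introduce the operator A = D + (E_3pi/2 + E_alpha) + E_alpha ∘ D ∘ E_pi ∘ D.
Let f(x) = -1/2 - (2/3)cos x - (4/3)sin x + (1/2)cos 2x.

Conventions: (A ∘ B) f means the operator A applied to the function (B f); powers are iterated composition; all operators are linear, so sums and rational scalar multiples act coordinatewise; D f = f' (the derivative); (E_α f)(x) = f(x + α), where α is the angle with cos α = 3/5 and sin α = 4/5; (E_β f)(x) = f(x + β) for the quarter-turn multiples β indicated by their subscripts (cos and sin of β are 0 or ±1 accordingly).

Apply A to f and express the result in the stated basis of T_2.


the image equals g(x) = -1 - (44/15)cos x - (8/15)sin x - (2/25)cos 2x + (11/25)sin 2x

D f = -(4/3)cos x + (2/3)sin x - sin 2x
E_3pi/2 f = -1/2 + (4/3)cos x - (2/3)sin x - (1/2)cos 2x
E_alpha f = -1/2 - (22/15)cos x - (4/15)sin x - (7/50)cos 2x - (12/25)sin 2x
(E_3pi/2 + E_alpha) f = -1 - (2/15)cos x - (14/15)sin x - (16/25)cos 2x - (12/25)sin 2x
D f = -(4/3)cos x + (2/3)sin x - sin 2x
E_pi D f = (4/3)cos x - (2/3)sin x - sin 2x
D (E_pi ∘ D) f = -(2/3)cos x - (4/3)sin x - 2cos 2x
E_alpha D (E_pi ∘ D) f = -(22/15)cos x - (4/15)sin x + (14/25)cos 2x + (48/25)sin 2x
(D + (E_3pi/2 + E_alpha) + E_alpha ∘ D ∘ E_pi ∘ D) f = -1 - (44/15)cos x - (8/15)sin x - (2/25)cos 2x + (11/25)sin 2x


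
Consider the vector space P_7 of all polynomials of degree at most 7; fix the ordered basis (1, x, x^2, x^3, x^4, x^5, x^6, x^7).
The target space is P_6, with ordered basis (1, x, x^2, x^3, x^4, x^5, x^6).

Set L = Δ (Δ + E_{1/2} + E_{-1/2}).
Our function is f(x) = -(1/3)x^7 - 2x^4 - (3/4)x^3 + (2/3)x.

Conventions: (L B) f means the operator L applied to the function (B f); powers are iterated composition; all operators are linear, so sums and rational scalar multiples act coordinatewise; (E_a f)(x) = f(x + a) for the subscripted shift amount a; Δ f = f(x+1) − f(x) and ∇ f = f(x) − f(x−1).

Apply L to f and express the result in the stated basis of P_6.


Δ f = -(7/3)x^6 - 7x^5 - (35/3)x^4 - (59/3)x^3 - (85/4)x^2 - (151/12)x - 29/12
E_{1/2} f = -(1/3)x^7 - (7/6)x^6 - (7/4)x^5 - (83/24)x^4 - (263/48)x^3 - (139/32)x^2 - (179/192)x + 43/384
E_{-1/2} f = -(1/3)x^7 + (7/6)x^6 - (7/4)x^5 - (13/24)x^4 + (121/48)x^3 - (53/32)x^2 + (205/192)x - 139/384
(Δ + E_{1/2} + E_{-1/2}) f = -(2/3)x^7 - (7/3)x^6 - (21/2)x^5 - (47/3)x^4 - (181/8)x^3 - (109/4)x^2 - (1195/96)x - 8/3
Δ (Δ + E_{1/2} + E_{-1/2}) f = -(14/3)x^6 - 28x^5 - (665/6)x^4 - (713/3)x^3 - (2527/8)x^2 - (6149/24)x - 8783/96

g(x) = -(14/3)x^6 - 28x^5 - (665/6)x^4 - (713/3)x^3 - (2527/8)x^2 - (6149/24)x - 8783/96


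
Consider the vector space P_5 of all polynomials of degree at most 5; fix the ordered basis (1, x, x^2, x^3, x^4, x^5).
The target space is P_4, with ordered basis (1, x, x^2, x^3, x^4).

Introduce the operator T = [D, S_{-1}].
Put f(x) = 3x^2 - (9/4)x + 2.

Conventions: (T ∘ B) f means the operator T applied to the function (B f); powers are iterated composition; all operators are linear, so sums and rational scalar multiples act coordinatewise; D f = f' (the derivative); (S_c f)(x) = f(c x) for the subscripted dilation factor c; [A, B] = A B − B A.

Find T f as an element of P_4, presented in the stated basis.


g(x) = 12x + 9/2

S_{-1} f = 3x^2 + (9/4)x + 2
D S_{-1} f = 6x + 9/4
D f = 6x - 9/4
S_{-1} D f = -6x - 9/4
[D, S_{-1}] f = 12x + 9/2


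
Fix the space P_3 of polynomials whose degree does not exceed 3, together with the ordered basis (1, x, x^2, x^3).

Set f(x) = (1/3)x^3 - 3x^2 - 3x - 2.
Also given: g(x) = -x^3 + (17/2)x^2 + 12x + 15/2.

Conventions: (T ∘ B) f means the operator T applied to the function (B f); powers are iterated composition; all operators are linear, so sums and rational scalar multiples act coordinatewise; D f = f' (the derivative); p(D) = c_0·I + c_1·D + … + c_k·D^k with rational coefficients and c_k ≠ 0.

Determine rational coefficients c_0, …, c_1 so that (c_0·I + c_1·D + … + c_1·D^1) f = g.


p(D) = -3·I − (1/2)·D, i.e. c_0 = -3, c_1 = -1/2

D^0 f = (1/3)x^3 - 3x^2 - 3x - 2
D^1 f = x^2 - 6x - 3
matching coefficients of g against c_0 f + c_1 Df + … from the top degree down determines the c_i
solution: c_0 = -3, c_1 = -1/2


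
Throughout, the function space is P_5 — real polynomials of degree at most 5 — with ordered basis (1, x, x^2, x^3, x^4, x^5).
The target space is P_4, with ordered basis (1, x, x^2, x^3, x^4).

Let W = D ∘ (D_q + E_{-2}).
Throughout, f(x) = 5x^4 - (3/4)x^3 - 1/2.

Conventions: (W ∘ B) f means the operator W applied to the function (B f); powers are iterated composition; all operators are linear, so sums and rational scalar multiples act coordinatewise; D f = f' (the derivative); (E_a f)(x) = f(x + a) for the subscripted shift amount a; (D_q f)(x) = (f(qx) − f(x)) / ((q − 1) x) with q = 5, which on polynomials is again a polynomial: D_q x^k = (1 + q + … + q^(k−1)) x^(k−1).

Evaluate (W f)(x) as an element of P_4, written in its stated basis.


g(x) = 20x^3 + (8871/4)x^2 + (405/2)x - 169

D_q f = 780x^3 - (93/4)x^2
E_{-2} f = 5x^4 - (163/4)x^3 + (249/2)x^2 - 169x + 171/2
(D_q + E_{-2}) f = 5x^4 + (2957/4)x^3 + (405/4)x^2 - 169x + 171/2
D (D_q + E_{-2}) f = 20x^3 + (8871/4)x^2 + (405/2)x - 169


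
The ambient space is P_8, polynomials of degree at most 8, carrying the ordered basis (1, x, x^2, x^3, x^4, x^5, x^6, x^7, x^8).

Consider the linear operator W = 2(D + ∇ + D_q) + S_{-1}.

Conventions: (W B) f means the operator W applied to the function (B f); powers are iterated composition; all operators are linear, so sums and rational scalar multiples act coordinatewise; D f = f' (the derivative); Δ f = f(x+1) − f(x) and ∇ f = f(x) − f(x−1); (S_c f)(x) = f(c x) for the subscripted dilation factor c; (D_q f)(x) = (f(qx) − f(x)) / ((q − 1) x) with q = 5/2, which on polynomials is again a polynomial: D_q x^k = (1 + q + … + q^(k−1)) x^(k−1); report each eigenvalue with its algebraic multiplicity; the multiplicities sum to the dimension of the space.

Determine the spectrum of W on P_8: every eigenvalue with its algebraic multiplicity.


λ = -1 (multiplicity 4), λ = 1 (multiplicity 5)

image of 1: 1
image of x: -x + 6
image of x^2: x^2 + 15x - 2
image of x^3: -x^3 + (63/2)x^2 - 6x + 2
image of x^4: x^4 + (267/4)x^3 - 12x^2 + 8x - 2
image of x^5: -x^5 + (1191/8)x^4 - 20x^3 + 20x^2 - 10x + 2
image of x^6: x^6 + (5571/16)x^5 - 30x^4 + 40x^3 - 30x^2 + 12x - 2
image of x^7: -x^7 + (26895/32)x^6 - 42x^5 + 70x^4 - 70x^3 + 42x^2 - 14x + 2
image of x^8: x^8 + (132171/64)x^7 - 56x^6 + 112x^5 - 140x^4 + 112x^3 - 56x^2 + 16x - 2
the matrix is upper triangular; its diagonal is (1, -1, 1, -1, 1, -1, 1, -1, 1)
for a triangular matrix the eigenvalues are the diagonal entries, with algebraic multiplicity their repetition count


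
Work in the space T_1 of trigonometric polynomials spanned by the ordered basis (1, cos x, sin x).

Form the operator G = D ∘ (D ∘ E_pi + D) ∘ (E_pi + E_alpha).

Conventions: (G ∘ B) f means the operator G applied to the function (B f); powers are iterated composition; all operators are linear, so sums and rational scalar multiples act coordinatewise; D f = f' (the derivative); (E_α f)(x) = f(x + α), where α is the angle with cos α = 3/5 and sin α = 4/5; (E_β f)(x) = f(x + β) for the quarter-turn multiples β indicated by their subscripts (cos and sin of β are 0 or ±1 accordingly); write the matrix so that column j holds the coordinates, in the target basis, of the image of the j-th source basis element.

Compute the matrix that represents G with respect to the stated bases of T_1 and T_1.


the matrix is [[0, 0, 0]; [0, 0, 0]; [0, 0, 0]] (rows listed top to bottom)

image of 1: 0
image of cos x: 0
image of sin x: 0
each image's coordinates form column j of the matrix


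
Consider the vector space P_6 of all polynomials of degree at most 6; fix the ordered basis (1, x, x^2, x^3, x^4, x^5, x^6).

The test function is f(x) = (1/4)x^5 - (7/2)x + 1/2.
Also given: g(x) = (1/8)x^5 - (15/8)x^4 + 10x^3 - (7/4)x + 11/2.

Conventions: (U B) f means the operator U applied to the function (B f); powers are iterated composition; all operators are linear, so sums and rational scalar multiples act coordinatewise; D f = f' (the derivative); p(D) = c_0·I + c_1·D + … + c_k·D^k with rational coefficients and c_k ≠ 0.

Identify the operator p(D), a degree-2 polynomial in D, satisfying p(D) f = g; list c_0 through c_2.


c_0 = 1/2, c_1 = -3/2, c_2 = 2

D^0 f = (1/4)x^5 - (7/2)x + 1/2
D^1 f = (5/4)x^4 - 7/2
D^2 f = 5x^3
matching coefficients of g against c_0 f + c_1 Df + … from the top degree down determines the c_i
solution: c_0 = 1/2, c_1 = -3/2, c_2 = 2


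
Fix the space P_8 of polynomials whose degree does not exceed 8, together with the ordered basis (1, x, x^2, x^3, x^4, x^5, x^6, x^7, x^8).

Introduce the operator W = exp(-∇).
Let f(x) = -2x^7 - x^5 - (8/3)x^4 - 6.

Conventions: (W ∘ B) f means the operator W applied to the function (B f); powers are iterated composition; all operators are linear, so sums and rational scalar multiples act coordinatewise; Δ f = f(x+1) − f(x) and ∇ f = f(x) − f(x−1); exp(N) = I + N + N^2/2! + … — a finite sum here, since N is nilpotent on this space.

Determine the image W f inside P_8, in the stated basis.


order-1 term: 14x^6 - 42x^5 + 75x^4 - (208/3)x^3 + 36x^2 - (25/3)x + 1/3
order-2 term: -42x^5 + 210x^4 - 500x^3 + 644x^2 - 437x + 367/3
order-3 term: 70x^4 - 420x^3 + 1060x^2 - (3838/3)x + 611
order-4 term: -70x^3 + 420x^2 - 915x + 2122/3
order-5 term: 42x^2 - 210x + 281
order-6 term: -14x + 42
order-7 term: 2
the series for exp(-∇) f terminates at order 7
exp(-∇) f = -2x^7 + 14x^6 - 85x^5 + (1057/3)x^4 - (3178/3)x^3 + 2202x^2 - (8591/3)x + 1760

the image equals g(x) = -2x^7 + 14x^6 - 85x^5 + (1057/3)x^4 - (3178/3)x^3 + 2202x^2 - (8591/3)x + 1760


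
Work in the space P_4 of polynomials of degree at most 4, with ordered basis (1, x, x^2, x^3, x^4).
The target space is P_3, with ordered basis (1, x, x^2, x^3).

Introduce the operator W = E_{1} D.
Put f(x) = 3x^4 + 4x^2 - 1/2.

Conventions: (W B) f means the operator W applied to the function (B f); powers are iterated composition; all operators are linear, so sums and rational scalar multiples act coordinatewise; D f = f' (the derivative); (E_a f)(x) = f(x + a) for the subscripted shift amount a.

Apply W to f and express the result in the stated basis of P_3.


g(x) = 12x^3 + 36x^2 + 44x + 20

D f = 12x^3 + 8x
E_{1} D f = 12x^3 + 36x^2 + 44x + 20


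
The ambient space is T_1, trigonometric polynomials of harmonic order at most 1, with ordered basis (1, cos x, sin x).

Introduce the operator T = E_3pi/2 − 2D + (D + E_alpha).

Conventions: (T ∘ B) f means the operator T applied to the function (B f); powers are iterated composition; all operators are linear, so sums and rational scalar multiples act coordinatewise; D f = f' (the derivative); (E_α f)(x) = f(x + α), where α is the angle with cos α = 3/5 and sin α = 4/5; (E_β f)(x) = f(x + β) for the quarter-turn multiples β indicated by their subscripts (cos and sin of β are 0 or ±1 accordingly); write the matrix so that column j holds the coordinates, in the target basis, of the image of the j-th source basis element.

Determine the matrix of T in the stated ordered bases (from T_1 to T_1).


image of 1: 2
image of cos x: (3/5)cos x + (6/5)sin x
image of sin x: -(6/5)cos x + (3/5)sin x
each image's coordinates form column j of the matrix

the matrix is [[2, 0, 0]; [0, 3/5, -6/5]; [0, 6/5, 3/5]] (rows listed top to bottom)


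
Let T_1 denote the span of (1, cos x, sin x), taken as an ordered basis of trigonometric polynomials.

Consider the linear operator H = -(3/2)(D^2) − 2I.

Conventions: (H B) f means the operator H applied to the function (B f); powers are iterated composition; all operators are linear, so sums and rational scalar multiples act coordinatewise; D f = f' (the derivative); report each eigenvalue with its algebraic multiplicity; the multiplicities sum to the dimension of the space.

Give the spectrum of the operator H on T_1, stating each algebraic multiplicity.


image of 1: -2
image of cos x: -(1/2)cos x
image of sin x: -(1/2)sin x
the matrix is diagonal; its diagonal is (-2, -1/2, -1/2)
for a triangular matrix the eigenvalues are the diagonal entries, with algebraic multiplicity their repetition count

λ = -2 (multiplicity 1), λ = -1/2 (multiplicity 2)


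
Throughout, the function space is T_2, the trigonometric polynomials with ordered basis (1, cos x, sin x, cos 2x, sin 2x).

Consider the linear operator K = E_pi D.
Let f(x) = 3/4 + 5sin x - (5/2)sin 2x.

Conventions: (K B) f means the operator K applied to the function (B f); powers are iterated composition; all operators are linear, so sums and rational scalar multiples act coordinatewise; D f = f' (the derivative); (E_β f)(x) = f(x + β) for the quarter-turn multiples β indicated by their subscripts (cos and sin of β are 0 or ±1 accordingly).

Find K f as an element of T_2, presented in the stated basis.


the image equals g(x) = -5cos x - 5cos 2x

D f = 5cos x - 5cos 2x
E_pi D f = -5cos x - 5cos 2x


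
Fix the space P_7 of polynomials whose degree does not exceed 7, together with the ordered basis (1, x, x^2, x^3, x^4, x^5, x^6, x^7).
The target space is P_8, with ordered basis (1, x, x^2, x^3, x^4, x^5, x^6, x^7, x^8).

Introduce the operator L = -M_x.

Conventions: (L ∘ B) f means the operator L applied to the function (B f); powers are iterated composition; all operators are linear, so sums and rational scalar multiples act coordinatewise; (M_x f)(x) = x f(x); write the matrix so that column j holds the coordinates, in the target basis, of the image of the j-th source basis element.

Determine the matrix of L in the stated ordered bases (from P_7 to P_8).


the matrix is [[0, 0, 0, 0, 0, 0, 0, 0]; [-1, 0, 0, 0, 0, 0, 0, 0]; [0, -1, 0, 0, 0, 0, 0, 0]; [0, 0, -1, 0, 0, 0, 0, 0]; [0, 0, 0, -1, 0, 0, 0, 0]; [0, 0, 0, 0, -1, 0, 0, 0]; [0, 0, 0, 0, 0, -1, 0, 0]; [0, 0, 0, 0, 0, 0, -1, 0]; [0, 0, 0, 0, 0, 0, 0, -1]] (rows listed top to bottom)

image of 1: -x
image of x: -x^2
image of x^2: -x^3
image of x^3: -x^4
image of x^4: -x^5
image of x^5: -x^6
image of x^6: -x^7
image of x^7: -x^8
each image's coordinates form column j of the matrix


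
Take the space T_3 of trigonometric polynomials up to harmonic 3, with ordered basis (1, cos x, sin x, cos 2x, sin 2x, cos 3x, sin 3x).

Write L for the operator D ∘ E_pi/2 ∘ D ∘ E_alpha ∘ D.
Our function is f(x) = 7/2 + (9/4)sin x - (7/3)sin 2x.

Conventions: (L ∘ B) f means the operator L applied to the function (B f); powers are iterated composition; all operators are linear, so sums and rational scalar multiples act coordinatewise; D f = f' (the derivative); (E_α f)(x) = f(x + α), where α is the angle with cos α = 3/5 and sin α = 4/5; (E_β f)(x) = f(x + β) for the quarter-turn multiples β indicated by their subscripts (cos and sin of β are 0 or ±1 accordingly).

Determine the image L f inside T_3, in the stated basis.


D f = (9/4)cos x - (14/3)cos 2x
E_alpha D f = (27/20)cos x - (9/5)sin x + (98/75)cos 2x + (112/25)sin 2x
D E_alpha D f = -(9/5)cos x - (27/20)sin x + (224/25)cos 2x - (196/75)sin 2x
E_pi/2 D E_alpha D f = -(27/20)cos x + (9/5)sin x - (224/25)cos 2x + (196/75)sin 2x
D E_pi/2 D E_alpha D f = (9/5)cos x + (27/20)sin x + (392/75)cos 2x + (448/25)sin 2x

the image equals g(x) = (9/5)cos x + (27/20)sin x + (392/75)cos 2x + (448/25)sin 2x


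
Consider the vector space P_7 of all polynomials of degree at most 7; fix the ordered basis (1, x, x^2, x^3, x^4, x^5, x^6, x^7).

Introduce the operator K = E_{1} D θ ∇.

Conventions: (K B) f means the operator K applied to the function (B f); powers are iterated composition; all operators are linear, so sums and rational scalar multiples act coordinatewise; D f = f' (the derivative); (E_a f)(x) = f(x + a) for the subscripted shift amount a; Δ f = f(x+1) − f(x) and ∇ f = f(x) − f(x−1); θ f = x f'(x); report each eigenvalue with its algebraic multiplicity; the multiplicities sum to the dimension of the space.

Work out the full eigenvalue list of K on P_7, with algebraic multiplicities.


λ = 0 (multiplicity 8)

image of 1: 0
image of x: 0
image of x^2: 2
image of x^3: 12x + 9
image of x^4: 36x^2 + 48x + 16
image of x^5: 80x^3 + 150x^2 + 100x + 25
image of x^6: 150x^4 + 360x^3 + 360x^2 + 180x + 36
image of x^7: 252x^5 + 735x^4 + 980x^3 + 735x^2 + 294x + 49
the matrix is upper triangular; its diagonal is (0, 0, 0, 0, 0, 0, 0, 0)
for a triangular matrix the eigenvalues are the diagonal entries, with algebraic multiplicity their repetition count


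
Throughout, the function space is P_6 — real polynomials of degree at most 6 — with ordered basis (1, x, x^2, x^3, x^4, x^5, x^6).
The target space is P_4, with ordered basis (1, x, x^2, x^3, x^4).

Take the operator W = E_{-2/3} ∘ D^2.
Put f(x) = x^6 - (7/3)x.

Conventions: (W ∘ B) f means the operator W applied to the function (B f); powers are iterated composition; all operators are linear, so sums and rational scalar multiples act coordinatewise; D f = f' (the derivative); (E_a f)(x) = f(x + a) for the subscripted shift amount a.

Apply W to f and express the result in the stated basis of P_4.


the image equals g(x) = 30x^4 - 80x^3 + 80x^2 - (320/9)x + 160/27

D f = 6x^5 - 7/3
D D f = 30x^4
E_{-2/3} D^2 f = 30x^4 - 80x^3 + 80x^2 - (320/9)x + 160/27


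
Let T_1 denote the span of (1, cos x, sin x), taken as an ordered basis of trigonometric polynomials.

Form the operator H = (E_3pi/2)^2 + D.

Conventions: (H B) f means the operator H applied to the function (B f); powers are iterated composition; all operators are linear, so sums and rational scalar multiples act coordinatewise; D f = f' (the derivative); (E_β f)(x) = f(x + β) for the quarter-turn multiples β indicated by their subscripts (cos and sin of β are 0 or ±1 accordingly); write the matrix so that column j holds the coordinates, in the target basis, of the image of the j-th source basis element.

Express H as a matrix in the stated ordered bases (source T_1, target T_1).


the matrix is [[1, 0, 0]; [0, -1, 1]; [0, -1, -1]] (rows listed top to bottom)

image of 1: 1
image of cos x: -cos x - sin x
image of sin x: cos x - sin x
each image's coordinates form column j of the matrix


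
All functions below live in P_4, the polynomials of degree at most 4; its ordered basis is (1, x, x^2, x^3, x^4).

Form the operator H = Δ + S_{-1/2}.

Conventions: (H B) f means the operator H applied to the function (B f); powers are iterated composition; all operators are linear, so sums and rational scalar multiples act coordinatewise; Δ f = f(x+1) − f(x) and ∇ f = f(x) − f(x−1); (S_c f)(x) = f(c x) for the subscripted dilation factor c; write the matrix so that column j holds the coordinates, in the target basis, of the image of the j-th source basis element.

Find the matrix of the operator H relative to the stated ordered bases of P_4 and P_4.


the matrix is [[1, 1, 1, 1, 1]; [0, -1/2, 2, 3, 4]; [0, 0, 1/4, 3, 6]; [0, 0, 0, -1/8, 4]; [0, 0, 0, 0, 1/16]] (rows listed top to bottom)

image of 1: 1
image of x: -(1/2)x + 1
image of x^2: (1/4)x^2 + 2x + 1
image of x^3: -(1/8)x^3 + 3x^2 + 3x + 1
image of x^4: (1/16)x^4 + 4x^3 + 6x^2 + 4x + 1
each image's coordinates form column j of the matrix


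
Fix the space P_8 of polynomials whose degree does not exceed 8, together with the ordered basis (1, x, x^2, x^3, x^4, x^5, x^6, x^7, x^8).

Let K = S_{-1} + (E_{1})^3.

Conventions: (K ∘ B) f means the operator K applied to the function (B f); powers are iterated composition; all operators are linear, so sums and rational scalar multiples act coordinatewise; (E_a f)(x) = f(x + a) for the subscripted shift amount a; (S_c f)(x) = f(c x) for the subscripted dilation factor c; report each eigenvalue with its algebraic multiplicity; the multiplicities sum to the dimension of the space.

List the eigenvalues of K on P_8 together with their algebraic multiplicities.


λ = 0 (multiplicity 4), λ = 2 (multiplicity 5)

image of 1: 2
image of x: 3
image of x^2: 2x^2 + 6x + 9
image of x^3: 9x^2 + 27x + 27
image of x^4: 2x^4 + 12x^3 + 54x^2 + 108x + 81
image of x^5: 15x^4 + 90x^3 + 270x^2 + 405x + 243
image of x^6: 2x^6 + 18x^5 + 135x^4 + 540x^3 + 1215x^2 + 1458x + 729
image of x^7: 21x^6 + 189x^5 + 945x^4 + 2835x^3 + 5103x^2 + 5103x + 2187
image of x^8: 2x^8 + 24x^7 + 252x^6 + 1512x^5 + 5670x^4 + 13608x^3 + 20412x^2 + 17496x + 6561
the matrix is upper triangular; its diagonal is (2, 0, 2, 0, 2, 0, 2, 0, 2)
for a triangular matrix the eigenvalues are the diagonal entries, with algebraic multiplicity their repetition count


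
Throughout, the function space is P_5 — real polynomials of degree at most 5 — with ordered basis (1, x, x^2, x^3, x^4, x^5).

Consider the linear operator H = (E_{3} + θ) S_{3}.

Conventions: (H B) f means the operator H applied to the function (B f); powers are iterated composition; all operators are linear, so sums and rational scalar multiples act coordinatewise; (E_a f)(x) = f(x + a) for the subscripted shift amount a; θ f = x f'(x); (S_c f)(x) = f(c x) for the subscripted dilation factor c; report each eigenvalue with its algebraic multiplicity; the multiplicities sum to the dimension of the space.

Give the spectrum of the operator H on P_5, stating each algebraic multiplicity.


image of 1: 1
image of x: 6x + 9
image of x^2: 27x^2 + 54x + 81
image of x^3: 108x^3 + 243x^2 + 729x + 729
image of x^4: 405x^4 + 972x^3 + 4374x^2 + 8748x + 6561
image of x^5: 1458x^5 + 3645x^4 + 21870x^3 + 65610x^2 + 98415x + 59049
the matrix is upper triangular; its diagonal is (1, 6, 27, 108, 405, 1458)
for a triangular matrix the eigenvalues are the diagonal entries, with algebraic multiplicity their repetition count

λ = 1 (multiplicity 1), λ = 6 (multiplicity 1), λ = 27 (multiplicity 1), λ = 108 (multiplicity 1), λ = 405 (multiplicity 1), λ = 1458 (multiplicity 1)


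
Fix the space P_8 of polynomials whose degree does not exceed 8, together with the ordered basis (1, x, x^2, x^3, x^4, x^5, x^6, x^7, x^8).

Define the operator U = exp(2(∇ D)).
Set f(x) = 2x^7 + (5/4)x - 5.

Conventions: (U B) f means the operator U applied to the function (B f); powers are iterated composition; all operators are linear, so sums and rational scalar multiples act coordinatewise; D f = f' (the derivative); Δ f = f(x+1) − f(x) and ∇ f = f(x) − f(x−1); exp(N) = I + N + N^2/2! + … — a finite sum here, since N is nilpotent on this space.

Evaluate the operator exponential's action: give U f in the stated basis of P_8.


order-1 term: 168x^5 - 420x^4 + 560x^3 - 420x^2 + 168x - 28
order-2 term: 3360x^3 - 10080x^2 + 11760x - 5040
order-3 term: 13440x - 20160
the series for exp(2(∇ D)) f terminates at order 3
exp(2(∇ D)) f = 2x^7 + 168x^5 - 420x^4 + 3920x^3 - 10500x^2 + (101477/4)x - 25233

the image equals g(x) = 2x^7 + 168x^5 - 420x^4 + 3920x^3 - 10500x^2 + (101477/4)x - 25233


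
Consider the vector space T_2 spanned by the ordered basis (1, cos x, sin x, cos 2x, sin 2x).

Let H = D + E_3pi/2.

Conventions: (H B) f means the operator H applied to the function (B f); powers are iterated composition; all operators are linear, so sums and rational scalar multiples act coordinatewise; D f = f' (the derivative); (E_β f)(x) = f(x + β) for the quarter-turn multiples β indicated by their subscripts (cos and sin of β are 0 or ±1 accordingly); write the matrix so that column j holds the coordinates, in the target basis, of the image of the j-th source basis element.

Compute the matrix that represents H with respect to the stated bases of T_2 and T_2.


the matrix is [[1, 0, 0, 0, 0]; [0, 0, 0, 0, 0]; [0, 0, 0, 0, 0]; [0, 0, 0, -1, 2]; [0, 0, 0, -2, -1]] (rows listed top to bottom)

image of 1: 1
image of cos x: 0
image of sin x: 0
image of cos 2x: -cos 2x - 2sin 2x
image of sin 2x: 2cos 2x - sin 2x
each image's coordinates form column j of the matrix


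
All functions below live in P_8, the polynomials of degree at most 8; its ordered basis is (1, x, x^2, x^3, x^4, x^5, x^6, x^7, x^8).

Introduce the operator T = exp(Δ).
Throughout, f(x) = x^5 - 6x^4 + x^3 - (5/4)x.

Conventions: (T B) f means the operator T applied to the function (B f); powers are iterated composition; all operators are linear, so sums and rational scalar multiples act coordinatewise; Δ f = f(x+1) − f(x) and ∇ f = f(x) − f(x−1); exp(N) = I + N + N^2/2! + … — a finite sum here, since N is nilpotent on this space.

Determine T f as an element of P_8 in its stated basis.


g(x) = x^5 - x^4 - 3x^3 - 19x^2 - (161/4)x - 137/4

order-1 term: 5x^4 - 14x^3 - 23x^2 - 16x - 21/4
order-2 term: 10x^3 - 6x^2 - 34x - 24
order-3 term: 10x^2 + 6x - 10
order-4 term: 5x + 4
order-5 term: 1
the series for exp(Δ) f terminates at order 5
exp(Δ) f = x^5 - x^4 - 3x^3 - 19x^2 - (161/4)x - 137/4
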